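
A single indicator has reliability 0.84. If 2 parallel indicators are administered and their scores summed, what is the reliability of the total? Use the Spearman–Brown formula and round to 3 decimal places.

ρ_k = kρ / (1 + (k−1)ρ) = 2·0.84 / (1 + 1·0.84) = 1.680 / 1.840 = 0.913.

0.913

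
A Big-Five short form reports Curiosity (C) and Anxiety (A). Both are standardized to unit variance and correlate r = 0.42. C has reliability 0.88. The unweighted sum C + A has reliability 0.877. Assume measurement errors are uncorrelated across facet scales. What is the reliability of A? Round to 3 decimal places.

Var(C+A) = 2 + 2·0.42 = 2.840.
True-score variance = ρ_C + ρ_A + 2·0.42, so 0.877 = (0.88 + ρ_A + 0.84) / 2.840.
ρ_A = 0.877·2.840 − 0.88 − 0.84 = 0.771.

0.771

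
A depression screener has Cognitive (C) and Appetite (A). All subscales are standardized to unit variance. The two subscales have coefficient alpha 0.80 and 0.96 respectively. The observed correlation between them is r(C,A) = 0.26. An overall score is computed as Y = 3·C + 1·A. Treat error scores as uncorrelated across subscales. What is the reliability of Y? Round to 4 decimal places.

0.8408

Var(Y) = 3² + 1 + 2·[3·0.26] = 10 + 1.56 = 11.56.
Under uncorrelated errors the observed covariances equal the true-score covariances, so only the own-variance terms attenuate.
True-score variance = [3²·0.80 + 0.96] + 1.56 = 8.16 + 1.56 = 9.72.
Reliability = 9.72 / 11.56 = 0.8408.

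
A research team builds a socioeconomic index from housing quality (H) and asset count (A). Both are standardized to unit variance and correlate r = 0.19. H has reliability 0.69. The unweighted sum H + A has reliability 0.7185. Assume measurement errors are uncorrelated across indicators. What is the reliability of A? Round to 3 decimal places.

0.640

Var(H+A) = 2 + 2·0.19 = 2.380.
True-score variance = ρ_H + ρ_A + 2·0.19, so 0.7185 = (0.69 + ρ_A + 0.38) / 2.380.
ρ_A = 0.7185·2.380 − 0.69 − 0.38 = 0.640.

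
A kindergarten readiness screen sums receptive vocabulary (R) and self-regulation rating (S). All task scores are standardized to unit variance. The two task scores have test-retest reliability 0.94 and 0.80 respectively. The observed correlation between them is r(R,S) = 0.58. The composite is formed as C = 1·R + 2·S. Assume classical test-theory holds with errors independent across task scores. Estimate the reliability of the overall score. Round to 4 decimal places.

Var(C) = 1 + 2² + 2·[2·0.58] = 5 + 2.32 = 7.32.
With uncorrelated errors the cross-covariances are all true-score covariance, so they carry over unchanged; only the diagonal terms shrink to ρᵢσᵢ².
True-score variance = [0.94 + 2²·0.80] + 2.32 = 4.14 + 2.32 = 6.46.
Reliability = 6.46 / 7.32 = 0.8825.

0.8825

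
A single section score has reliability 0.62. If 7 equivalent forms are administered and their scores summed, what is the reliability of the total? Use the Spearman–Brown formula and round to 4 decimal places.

0.9195

ρ_k = kρ / (1 + (k−1)ρ) = 7·0.62 / (1 + 6·0.62) = 4.340 / 4.720 = 0.9195.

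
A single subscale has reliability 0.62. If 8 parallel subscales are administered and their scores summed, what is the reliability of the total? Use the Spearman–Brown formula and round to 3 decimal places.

ρ_k = kρ / (1 + (k−1)ρ) = 8·0.62 / (1 + 7·0.62) = 4.960 / 5.340 = 0.929.

0.929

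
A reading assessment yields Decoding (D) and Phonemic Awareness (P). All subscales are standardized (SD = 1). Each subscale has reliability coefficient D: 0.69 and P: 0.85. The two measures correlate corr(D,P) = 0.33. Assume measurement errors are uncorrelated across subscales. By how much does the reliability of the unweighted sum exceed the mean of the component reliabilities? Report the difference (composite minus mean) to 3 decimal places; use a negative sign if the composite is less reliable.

Var(sum) = 2 + 0.66 = 2.66; true-score variance = 1.54 + 0.66 = 2.2; composite reliability = 0.8271.
Mean component reliability = 0.7700.
Difference = 0.8271 − 0.7700 = 0.057.

0.057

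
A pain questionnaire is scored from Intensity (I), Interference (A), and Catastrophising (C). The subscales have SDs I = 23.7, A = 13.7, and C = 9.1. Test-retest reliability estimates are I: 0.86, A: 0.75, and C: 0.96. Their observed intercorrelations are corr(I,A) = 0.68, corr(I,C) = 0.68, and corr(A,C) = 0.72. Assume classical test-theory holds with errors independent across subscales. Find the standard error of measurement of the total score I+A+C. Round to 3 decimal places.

Var(total) = 832.19 + 914.414 = 1746.6.
True-score variance = 703.318 + 914.414 = 1617.73, so reliability = 0.9262.
Error variance = 1746.6 − 1617.73 = 128.871; SEM = √128.871 = 11.352.

11.352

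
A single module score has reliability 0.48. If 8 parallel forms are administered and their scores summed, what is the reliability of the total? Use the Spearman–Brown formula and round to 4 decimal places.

0.8807

ρ_k = kρ / (1 + (k−1)ρ) = 8·0.48 / (1 + 7·0.48) = 3.840 / 4.360 = 0.8807.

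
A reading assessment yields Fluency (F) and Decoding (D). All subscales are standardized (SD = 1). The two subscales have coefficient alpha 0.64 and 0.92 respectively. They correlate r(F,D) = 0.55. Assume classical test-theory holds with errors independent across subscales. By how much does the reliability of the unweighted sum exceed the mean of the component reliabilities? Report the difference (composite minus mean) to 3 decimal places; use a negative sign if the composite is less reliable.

Var(sum) = 2 + 1.1 = 3.1; true-score variance = 1.56 + 1.1 = 2.66; composite reliability = 0.8581.
Mean component reliability = 0.7800.
Difference = 0.8581 − 0.7800 = 0.078.

0.078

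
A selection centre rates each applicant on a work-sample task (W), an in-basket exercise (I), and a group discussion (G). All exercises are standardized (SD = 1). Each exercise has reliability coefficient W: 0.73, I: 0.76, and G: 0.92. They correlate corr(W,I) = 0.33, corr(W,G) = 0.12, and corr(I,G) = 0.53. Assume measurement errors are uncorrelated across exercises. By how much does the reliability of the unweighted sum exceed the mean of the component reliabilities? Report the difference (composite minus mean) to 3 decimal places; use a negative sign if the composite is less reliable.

Var(sum) = 3 + 1.96 = 4.96; true-score variance = 2.41 + 1.96 = 4.37; composite reliability = 0.8810.
Mean component reliability = 0.8033.
Difference = 0.8810 − 0.8033 = 0.078.

0.078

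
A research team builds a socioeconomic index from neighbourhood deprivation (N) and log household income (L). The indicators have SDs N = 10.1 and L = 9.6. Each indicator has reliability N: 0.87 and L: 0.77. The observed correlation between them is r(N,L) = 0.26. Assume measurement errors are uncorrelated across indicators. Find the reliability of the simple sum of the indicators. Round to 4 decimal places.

0.8591

Var(N+L) = 10.1² + 9.6² + 2·[10.1·9.6·0.26] = 194.17 + 50.4192 = 244.589.
With uncorrelated errors the cross-covariances are all true-score covariance, so they carry over unchanged; only the diagonal terms shrink to ρᵢσᵢ².
True-score variance = [10.1²·0.87 + 9.6²·0.77] + 50.4192 = 159.712 + 50.4192 = 210.131.
Reliability = 210.131 / 244.589 = 0.8591.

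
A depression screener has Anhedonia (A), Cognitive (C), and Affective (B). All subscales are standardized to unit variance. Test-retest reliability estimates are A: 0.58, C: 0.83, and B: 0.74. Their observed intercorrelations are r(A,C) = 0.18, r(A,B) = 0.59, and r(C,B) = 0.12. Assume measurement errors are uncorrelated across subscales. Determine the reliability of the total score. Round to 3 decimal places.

0.822

Var(A+C+B) = 3 + 2·[0.18 + 0.59 + 0.12] = 3 + 1.78 = 4.78.
Because errors are independent across components, Cov(Tᵢ,Tⱼ) = Cov(Xᵢ,Xⱼ); the off-diagonal part of the true-score variance is the same as above.
True-score variance = [0.58 + 0.83 + 0.74] + 1.78 = 2.15 + 1.78 = 3.93.
Reliability = 3.93 / 4.78 = 0.822.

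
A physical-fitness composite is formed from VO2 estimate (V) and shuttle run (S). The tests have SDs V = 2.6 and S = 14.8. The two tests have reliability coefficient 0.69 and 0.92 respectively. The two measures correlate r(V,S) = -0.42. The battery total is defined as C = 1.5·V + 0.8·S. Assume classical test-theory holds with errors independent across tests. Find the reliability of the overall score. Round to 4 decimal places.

0.8634

Var(C) = 1.5²·2.6² + 0.8²·14.8² + 2·[1.2·2.6·14.8·(-0.42)] = 155.396 − 38.7878 = 116.608.
With uncorrelated errors the cross-covariances are all true-score covariance, so they carry over unchanged; only the diagonal terms shrink to ρᵢσᵢ².
True-score variance = [1.5²·2.6²·0.69 + 0.8²·14.8²·0.92] − 38.7878 = 139.466 − 38.7878 = 100.678.
Reliability = 100.678 / 116.608 = 0.8634.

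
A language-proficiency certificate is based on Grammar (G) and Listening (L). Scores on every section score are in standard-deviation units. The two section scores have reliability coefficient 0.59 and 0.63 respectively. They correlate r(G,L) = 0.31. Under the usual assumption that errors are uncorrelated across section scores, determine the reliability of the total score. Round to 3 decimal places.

0.702

Var(G+L) = 2 + 2·[0.31] = 2 + 0.62 = 2.62.
With uncorrelated errors the cross-covariances are all true-score covariance, so they carry over unchanged; only the diagonal terms shrink to ρᵢσᵢ².
True-score variance = [0.59 + 0.63] + 0.62 = 1.22 + 0.62 = 1.84.
Reliability = 1.84 / 2.62 = 0.702.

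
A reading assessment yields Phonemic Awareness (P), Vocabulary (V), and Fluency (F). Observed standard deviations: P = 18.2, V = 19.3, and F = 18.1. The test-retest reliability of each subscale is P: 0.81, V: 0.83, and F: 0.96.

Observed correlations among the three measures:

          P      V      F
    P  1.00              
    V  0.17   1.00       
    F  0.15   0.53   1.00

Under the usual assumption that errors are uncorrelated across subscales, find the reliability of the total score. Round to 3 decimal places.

Var(P+V+F) = 18.2² + 19.3² + 18.1² + 2·[18.2·19.3·0.17 + 18.2·18.1·0.15 + 19.3·18.1·0.53] = 1031.34 + 588.544 = 1619.88.
Because errors are independent across components, Cov(Tᵢ,Tⱼ) = Cov(Xᵢ,Xⱼ); the off-diagonal part of the true-score variance is the same as above.
True-score variance = [18.2²·0.81 + 19.3²·0.83 + 18.1²·0.96] + 588.544 = 891.977 + 588.544 = 1480.52.
Reliability = 1480.52 / 1619.88 = 0.914.

0.914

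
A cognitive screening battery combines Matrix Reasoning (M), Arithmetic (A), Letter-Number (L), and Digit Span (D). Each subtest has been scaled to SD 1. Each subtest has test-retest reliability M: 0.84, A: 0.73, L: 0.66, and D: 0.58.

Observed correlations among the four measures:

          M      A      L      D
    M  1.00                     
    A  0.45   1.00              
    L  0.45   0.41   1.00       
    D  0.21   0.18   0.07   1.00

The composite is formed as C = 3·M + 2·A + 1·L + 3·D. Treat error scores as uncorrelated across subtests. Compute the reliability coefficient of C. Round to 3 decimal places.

Var(C) = 3² + 2² + 1 + 3² + 2·[6·0.45 + 3·0.45 + 9·0.21 + 2·0.41 + 6·0.18 + 3·0.07] = 23 + 16.1 = 39.1.
Because errors are independent across components, Cov(Tᵢ,Tⱼ) = Cov(Xᵢ,Xⱼ); the off-diagonal part of the true-score variance is the same as above.
True-score variance = [3²·0.84 + 2²·0.73 + 0.66 + 3²·0.58] + 16.1 = 16.36 + 16.1 = 32.46.
Reliability = 32.46 / 39.1 = 0.830.

0.830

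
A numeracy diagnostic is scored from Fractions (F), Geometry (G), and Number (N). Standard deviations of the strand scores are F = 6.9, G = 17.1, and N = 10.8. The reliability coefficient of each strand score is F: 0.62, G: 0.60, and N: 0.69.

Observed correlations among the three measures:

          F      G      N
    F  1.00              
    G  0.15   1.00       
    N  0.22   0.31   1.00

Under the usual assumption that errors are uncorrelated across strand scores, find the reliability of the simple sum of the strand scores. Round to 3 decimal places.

0.732

Var(F+G+N) = 6.9² + 17.1² + 10.8² + 2·[6.9·17.1·0.15 + 6.9·10.8·0.22 + 17.1·10.8·0.31] = 456.66 + 182.687 = 639.347.
Because errors are independent across components, Cov(Tᵢ,Tⱼ) = Cov(Xᵢ,Xⱼ); the off-diagonal part of the true-score variance is the same as above.
True-score variance = [6.9²·0.62 + 17.1²·0.60 + 10.8²·0.69] + 182.687 = 285.446 + 182.687 = 468.133.
Reliability = 468.133 / 639.347 = 0.732.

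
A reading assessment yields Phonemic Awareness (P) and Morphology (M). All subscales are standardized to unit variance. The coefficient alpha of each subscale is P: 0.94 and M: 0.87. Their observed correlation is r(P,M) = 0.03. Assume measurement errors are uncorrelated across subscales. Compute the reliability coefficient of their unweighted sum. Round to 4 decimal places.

0.9078

Var(P+M) = 2 + 2·[0.03] = 2 + 0.06 = 2.06.
Because errors are independent across components, Cov(Tᵢ,Tⱼ) = Cov(Xᵢ,Xⱼ); the off-diagonal part of the true-score variance is the same as above.
True-score variance = [0.94 + 0.87] + 0.06 = 1.81 + 0.06 = 1.87.
Reliability = 1.87 / 2.06 = 0.9078.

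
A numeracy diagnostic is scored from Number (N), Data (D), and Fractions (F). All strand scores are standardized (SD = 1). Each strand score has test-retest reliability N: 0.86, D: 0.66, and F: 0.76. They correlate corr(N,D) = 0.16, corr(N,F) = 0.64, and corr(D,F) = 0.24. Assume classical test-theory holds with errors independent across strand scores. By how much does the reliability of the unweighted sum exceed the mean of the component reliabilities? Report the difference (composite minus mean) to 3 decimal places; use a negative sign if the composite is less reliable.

Var(sum) = 3 + 2.08 = 5.08; true-score variance = 2.28 + 2.08 = 4.36; composite reliability = 0.8583.
Mean component reliability = 0.7600.
Difference = 0.8583 − 0.7600 = 0.098.

0.098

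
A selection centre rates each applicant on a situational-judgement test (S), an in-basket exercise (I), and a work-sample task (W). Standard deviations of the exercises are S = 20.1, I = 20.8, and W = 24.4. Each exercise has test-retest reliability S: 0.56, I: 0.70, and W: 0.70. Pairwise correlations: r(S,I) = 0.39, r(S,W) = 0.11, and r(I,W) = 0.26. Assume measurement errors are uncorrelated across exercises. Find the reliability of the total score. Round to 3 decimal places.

0.772

Var(S+I+W) = 20.1² + 20.8² + 24.4² + 2·[20.1·20.8·0.39 + 20.1·24.4·0.11 + 20.8·24.4·0.26] = 1432.01 + 697.91 = 2129.92.
Because errors are independent across components, Cov(Tᵢ,Tⱼ) = Cov(Xᵢ,Xⱼ); the off-diagonal part of the true-score variance is the same as above.
True-score variance = [20.1²·0.56 + 20.8²·0.70 + 24.4²·0.70] + 697.91 = 945.846 + 697.91 = 1643.76.
Reliability = 1643.76 / 2129.92 = 0.772.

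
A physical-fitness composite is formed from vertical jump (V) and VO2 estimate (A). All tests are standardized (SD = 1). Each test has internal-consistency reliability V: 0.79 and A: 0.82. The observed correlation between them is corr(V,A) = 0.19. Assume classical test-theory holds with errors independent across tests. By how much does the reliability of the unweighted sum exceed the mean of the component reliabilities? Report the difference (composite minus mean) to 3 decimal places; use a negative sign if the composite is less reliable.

0.031

Var(sum) = 2 + 0.38 = 2.38; true-score variance = 1.61 + 0.38 = 1.99; composite reliability = 0.8361.
Mean component reliability = 0.8050.
Difference = 0.8361 − 0.8050 = 0.031.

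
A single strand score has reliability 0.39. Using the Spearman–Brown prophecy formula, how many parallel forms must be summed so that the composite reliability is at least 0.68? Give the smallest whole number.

4

k ≥ ρ*(1−ρ₁)/(ρ₁(1−ρ*)) = 0.68·0.61 / (0.39·0.32) = 3.324.
Smallest integer k = 4.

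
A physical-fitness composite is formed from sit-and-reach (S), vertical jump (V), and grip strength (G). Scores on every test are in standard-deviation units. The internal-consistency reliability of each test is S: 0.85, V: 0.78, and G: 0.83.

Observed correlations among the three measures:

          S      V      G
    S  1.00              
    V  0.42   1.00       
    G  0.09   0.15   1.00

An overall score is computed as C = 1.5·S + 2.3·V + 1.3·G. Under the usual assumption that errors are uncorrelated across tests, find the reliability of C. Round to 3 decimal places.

0.866

Var(C) = 1.5² + 2.3² + 1.3² + 2·[3.45·0.42 + 1.95·0.09 + 2.99·0.15] = 9.23 + 4.146 = 13.376.
With uncorrelated errors the cross-covariances are all true-score covariance, so they carry over unchanged; only the diagonal terms shrink to ρᵢσᵢ².
True-score variance = [1.5²·0.85 + 2.3²·0.78 + 1.3²·0.83] + 4.146 = 7.4414 + 4.146 = 11.5874.
Reliability = 11.5874 / 13.376 = 0.866.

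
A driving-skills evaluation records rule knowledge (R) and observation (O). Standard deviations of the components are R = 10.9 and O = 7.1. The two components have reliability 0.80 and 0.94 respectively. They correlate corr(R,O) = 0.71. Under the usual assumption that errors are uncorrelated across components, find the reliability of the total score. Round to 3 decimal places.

Var(R+O) = 10.9² + 7.1² + 2·[10.9·7.1·0.71] = 169.22 + 109.894 = 279.114.
With uncorrelated errors the cross-covariances are all true-score covariance, so they carry over unchanged; only the diagonal terms shrink to ρᵢσᵢ².
True-score variance = [10.9²·0.80 + 7.1²·0.94] + 109.894 = 142.433 + 109.894 = 252.327.
Reliability = 252.327 / 279.114 = 0.904.

0.904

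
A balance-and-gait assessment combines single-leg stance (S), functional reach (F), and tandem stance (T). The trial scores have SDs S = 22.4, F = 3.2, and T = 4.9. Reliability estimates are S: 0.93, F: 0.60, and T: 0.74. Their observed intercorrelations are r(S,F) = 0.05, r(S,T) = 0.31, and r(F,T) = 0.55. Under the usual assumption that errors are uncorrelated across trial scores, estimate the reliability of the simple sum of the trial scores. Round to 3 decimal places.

0.928

Var(S+F+T) = 22.4² + 3.2² + 4.9² + 2·[22.4·3.2·0.05 + 22.4·4.9·0.31 + 3.2·4.9·0.55] = 536.01 + 92.4672 = 628.477.
Under uncorrelated errors the observed covariances equal the true-score covariances, so only the own-variance terms attenuate.
True-score variance = [22.4²·0.93 + 3.2²·0.60 + 4.9²·0.74] + 92.4672 = 490.548 + 92.4672 = 583.015.
Reliability = 583.015 / 628.477 = 0.928.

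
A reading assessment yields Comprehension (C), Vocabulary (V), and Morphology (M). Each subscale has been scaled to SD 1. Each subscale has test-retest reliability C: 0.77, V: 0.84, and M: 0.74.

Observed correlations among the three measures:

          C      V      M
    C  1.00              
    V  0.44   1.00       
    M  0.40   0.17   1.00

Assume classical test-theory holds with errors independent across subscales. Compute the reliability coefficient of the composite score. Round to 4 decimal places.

Var(C+V+M) = 3 + 2·[0.44 + 0.40 + 0.17] = 3 + 2.02 = 5.02.
With uncorrelated errors the cross-covariances are all true-score covariance, so they carry over unchanged; only the diagonal terms shrink to ρᵢσᵢ².
True-score variance = [0.77 + 0.84 + 0.74] + 2.02 = 2.35 + 2.02 = 4.37.
Reliability = 4.37 / 5.02 = 0.8705.

0.8705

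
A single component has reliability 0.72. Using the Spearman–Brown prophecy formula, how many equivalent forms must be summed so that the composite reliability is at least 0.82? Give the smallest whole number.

2

k ≥ ρ*(1−ρ₁)/(ρ₁(1−ρ*)) = 0.82·0.28 / (0.72·0.18) = 1.772.
Smallest integer k = 2.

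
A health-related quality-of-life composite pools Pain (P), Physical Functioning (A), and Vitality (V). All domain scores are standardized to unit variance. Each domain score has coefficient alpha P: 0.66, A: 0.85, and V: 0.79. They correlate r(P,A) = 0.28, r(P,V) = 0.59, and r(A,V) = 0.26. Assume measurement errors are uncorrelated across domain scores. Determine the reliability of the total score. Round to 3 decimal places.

0.867

Var(P+A+V) = 3 + 2·[0.28 + 0.59 + 0.26] = 3 + 2.26 = 5.26.
Under uncorrelated errors the observed covariances equal the true-score covariances, so only the own-variance terms attenuate.
True-score variance = [0.66 + 0.85 + 0.79] + 2.26 = 2.3 + 2.26 = 4.56.
Reliability = 4.56 / 5.26 = 0.867.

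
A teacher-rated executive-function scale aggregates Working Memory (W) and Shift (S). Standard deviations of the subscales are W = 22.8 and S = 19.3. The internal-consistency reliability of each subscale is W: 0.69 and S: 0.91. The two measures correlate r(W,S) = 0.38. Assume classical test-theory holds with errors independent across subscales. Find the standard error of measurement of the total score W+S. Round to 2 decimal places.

Var(total) = 892.33 + 334.43 = 1226.76.
True-score variance = 697.656 + 334.43 = 1032.09, so reliability = 0.8413.
Error variance = 1226.76 − 1032.09 = 194.675; SEM = √194.675 = 13.95.

13.95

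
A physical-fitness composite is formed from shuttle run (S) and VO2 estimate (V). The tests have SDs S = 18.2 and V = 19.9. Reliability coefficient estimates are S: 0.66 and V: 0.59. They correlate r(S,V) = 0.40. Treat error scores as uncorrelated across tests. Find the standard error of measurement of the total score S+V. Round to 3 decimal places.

Var(total) = 727.25 + 289.744 = 1016.99.
True-score variance = 452.264 + 289.744 = 742.008, so reliability = 0.7296.
Error variance = 1016.99 − 742.008 = 274.986; SEM = √274.986 = 16.583.

16.583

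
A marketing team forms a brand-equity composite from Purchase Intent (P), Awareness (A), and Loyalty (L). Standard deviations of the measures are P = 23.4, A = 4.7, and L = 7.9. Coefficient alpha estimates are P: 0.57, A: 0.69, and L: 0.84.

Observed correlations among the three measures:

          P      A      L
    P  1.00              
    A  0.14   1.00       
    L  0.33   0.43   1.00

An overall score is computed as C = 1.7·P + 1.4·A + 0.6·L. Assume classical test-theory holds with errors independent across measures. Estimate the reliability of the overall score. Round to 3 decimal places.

0.628

Var(C) = 1.7²·23.4² + 1.4²·4.7² + 0.6²·7.9² + 2·[2.38·23.4·4.7·0.14 + 1.02·23.4·7.9·0.33 + 0.84·4.7·7.9·0.43] = 1648.21 + 224.561 = 1872.77.
Under uncorrelated errors the observed covariances equal the true-score covariances, so only the own-variance terms attenuate.
True-score variance = [1.7²·23.4²·0.57 + 1.4²·4.7²·0.69 + 0.6²·7.9²·0.84] + 224.561 = 950.743 + 224.561 = 1175.3.
Reliability = 1175.3 / 1872.77 = 0.628.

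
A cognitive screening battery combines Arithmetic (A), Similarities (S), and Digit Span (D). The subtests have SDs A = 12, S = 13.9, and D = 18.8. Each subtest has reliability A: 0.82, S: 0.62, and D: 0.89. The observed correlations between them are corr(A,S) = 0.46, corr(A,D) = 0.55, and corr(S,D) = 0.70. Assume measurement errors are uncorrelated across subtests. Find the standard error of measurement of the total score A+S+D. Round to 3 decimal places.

11.757

Var(total) = 690.65 + 767.464 = 1458.11.
True-score variance = 552.432 + 767.464 = 1319.9, so reliability = 0.9052.
Error variance = 1458.11 − 1319.9 = 138.218; SEM = √138.218 = 11.757.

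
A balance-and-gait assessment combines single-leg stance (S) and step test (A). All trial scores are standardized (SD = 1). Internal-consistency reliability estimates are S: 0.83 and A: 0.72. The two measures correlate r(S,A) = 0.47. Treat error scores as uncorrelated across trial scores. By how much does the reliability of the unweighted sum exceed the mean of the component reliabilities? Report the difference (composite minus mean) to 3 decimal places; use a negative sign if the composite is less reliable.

0.072

Var(sum) = 2 + 0.94 = 2.94; true-score variance = 1.55 + 0.94 = 2.49; composite reliability = 0.8469.
Mean component reliability = 0.7750.
Difference = 0.8469 − 0.7750 = 0.072.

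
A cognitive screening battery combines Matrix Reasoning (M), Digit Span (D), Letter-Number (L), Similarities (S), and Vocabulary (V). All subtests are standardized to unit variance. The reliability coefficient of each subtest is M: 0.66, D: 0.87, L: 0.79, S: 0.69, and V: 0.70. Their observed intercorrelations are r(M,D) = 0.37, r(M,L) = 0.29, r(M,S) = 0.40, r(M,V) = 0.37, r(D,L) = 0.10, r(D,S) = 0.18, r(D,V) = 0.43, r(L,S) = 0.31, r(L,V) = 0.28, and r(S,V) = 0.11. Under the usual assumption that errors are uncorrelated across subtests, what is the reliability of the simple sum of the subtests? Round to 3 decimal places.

Var(M+D+L+S+V) = 5 + 2·[0.37 + 0.29 + 0.40 + 0.37 + 0.10 + 0.18 + 0.43 + 0.31 + 0.28 + 0.11] = 5 + 5.68 = 10.68.
With uncorrelated errors the cross-covariances are all true-score covariance, so they carry over unchanged; only the diagonal terms shrink to ρᵢσᵢ².
True-score variance = [0.66 + 0.87 + 0.79 + 0.69 + 0.70] + 5.68 = 3.71 + 5.68 = 9.39.
Reliability = 9.39 / 10.68 = 0.879.

0.879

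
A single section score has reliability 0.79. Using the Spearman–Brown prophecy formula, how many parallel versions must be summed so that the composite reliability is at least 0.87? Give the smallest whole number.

2

k ≥ ρ*(1−ρ₁)/(ρ₁(1−ρ*)) = 0.87·0.21 / (0.79·0.13) = 1.779.
Smallest integer k = 2.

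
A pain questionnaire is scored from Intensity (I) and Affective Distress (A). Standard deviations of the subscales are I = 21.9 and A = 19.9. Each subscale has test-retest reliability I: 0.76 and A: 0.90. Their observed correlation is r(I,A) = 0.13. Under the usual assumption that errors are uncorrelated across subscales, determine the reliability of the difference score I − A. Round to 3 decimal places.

0.797

Var(I−A) = 21.9² + 19.9² − 2·21.9·19.9·0.13 = 875.62 − 113.311 = 762.309.
With uncorrelated errors the cross-covariances are all true-score covariance, so they carry over unchanged; only the diagonal terms shrink to ρᵢσᵢ².
True-score variance = [21.9²·0.76 + 19.9²·0.90] − 113.311 = 720.913 − 113.311 = 607.602.
Reliability = 607.602 / 762.309 = 0.797.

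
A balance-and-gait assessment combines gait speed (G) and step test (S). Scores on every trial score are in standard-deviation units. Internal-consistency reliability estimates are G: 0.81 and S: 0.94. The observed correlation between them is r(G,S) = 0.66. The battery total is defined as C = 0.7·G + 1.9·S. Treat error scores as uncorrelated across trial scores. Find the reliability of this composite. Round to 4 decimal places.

Var(C) = 0.7² + 1.9² + 2·[1.33·0.66] = 4.1 + 1.7556 = 5.8556.
Under uncorrelated errors the observed covariances equal the true-score covariances, so only the own-variance terms attenuate.
True-score variance = [0.7²·0.81 + 1.9²·0.94] + 1.7556 = 3.7903 + 1.7556 = 5.5459.
Reliability = 5.5459 / 5.8556 = 0.9471.

0.9471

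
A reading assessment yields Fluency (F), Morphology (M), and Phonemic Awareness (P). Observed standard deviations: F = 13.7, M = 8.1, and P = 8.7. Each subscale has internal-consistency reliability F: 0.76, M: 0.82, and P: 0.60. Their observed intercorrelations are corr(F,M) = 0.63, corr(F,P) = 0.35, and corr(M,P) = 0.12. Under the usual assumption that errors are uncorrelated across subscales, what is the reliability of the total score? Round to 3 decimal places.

0.847

Var(F+M+P) = 13.7² + 8.1² + 8.7² + 2·[13.7·8.1·0.63 + 13.7·8.7·0.35 + 8.1·8.7·0.12] = 328.99 + 240.168 = 569.158.
With uncorrelated errors the cross-covariances are all true-score covariance, so they carry over unchanged; only the diagonal terms shrink to ρᵢσᵢ².
True-score variance = [13.7²·0.76 + 8.1²·0.82 + 8.7²·0.60] + 240.168 = 241.859 + 240.168 = 482.027.
Reliability = 482.027 / 569.158 = 0.847.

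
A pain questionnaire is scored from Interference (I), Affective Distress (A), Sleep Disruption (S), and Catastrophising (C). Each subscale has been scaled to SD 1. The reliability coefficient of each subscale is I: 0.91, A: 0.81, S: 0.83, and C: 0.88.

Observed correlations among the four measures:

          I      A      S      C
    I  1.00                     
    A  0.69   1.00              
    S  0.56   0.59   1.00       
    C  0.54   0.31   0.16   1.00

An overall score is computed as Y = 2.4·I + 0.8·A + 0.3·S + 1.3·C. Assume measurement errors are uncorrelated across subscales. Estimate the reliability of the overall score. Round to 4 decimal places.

Var(Y) = 2.4² + 0.8² + 0.3² + 1.3² + 2·[1.92·0.69 + 0.72·0.56 + 3.12·0.54 + 0.24·0.59 + 1.04·0.31 + 0.39·0.16] = 8.18 + 7.8784 = 16.0584.
With uncorrelated errors the cross-covariances are all true-score covariance, so they carry over unchanged; only the diagonal terms shrink to ρᵢσᵢ².
True-score variance = [2.4²·0.91 + 0.8²·0.81 + 0.3²·0.83 + 1.3²·0.88] + 7.8784 = 7.3219 + 7.8784 = 15.2003.
Reliability = 15.2003 / 16.0584 = 0.9466.

0.9466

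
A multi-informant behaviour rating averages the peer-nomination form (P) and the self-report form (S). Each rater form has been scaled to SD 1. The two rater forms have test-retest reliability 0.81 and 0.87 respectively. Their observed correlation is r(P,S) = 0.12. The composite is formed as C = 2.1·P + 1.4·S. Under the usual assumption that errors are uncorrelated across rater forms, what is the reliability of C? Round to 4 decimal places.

Var(C) = 2.1² + 1.4² + 2·[2.94·0.12] = 6.37 + 0.7056 = 7.0756.
Because errors are independent across components, Cov(Tᵢ,Tⱼ) = Cov(Xᵢ,Xⱼ); the off-diagonal part of the true-score variance is the same as above.
True-score variance = [2.1²·0.81 + 1.4²·0.87] + 0.7056 = 5.2773 + 0.7056 = 5.9829.
Reliability = 5.9829 / 7.0756 = 0.8456.

0.8456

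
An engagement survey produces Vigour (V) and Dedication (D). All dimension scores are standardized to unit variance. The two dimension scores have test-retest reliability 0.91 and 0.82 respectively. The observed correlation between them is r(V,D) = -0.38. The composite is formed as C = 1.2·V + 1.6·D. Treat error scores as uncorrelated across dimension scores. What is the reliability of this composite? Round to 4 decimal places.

0.7676

Var(C) = 1.2² + 1.6² + 2·[1.92·(-0.38)] = 4 − 1.4592 = 2.5408.
With uncorrelated errors the cross-covariances are all true-score covariance, so they carry over unchanged; only the diagonal terms shrink to ρᵢσᵢ².
True-score variance = [1.2²·0.91 + 1.6²·0.82] − 1.4592 = 3.4096 − 1.4592 = 1.9504.
Reliability = 1.9504 / 2.5408 = 0.7676.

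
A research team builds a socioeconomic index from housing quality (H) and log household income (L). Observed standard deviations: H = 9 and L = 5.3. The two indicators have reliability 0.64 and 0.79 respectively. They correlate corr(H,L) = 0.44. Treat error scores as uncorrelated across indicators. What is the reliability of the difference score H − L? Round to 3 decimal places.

Var(H−L) = 9² + 5.3² − 2·9·5.3·0.44 = 109.09 − 41.976 = 67.114.
With uncorrelated errors the cross-covariances are all true-score covariance, so they carry over unchanged; only the diagonal terms shrink to ρᵢσᵢ².
True-score variance = [9²·0.64 + 5.3²·0.79] − 41.976 = 74.0311 − 41.976 = 32.0551.
Reliability = 32.0551 / 67.114 = 0.478.

0.478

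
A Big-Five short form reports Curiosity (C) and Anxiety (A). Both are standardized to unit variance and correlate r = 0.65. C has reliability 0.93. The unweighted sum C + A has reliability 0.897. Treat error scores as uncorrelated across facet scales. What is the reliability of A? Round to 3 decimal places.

0.730

Var(C+A) = 2 + 2·0.65 = 3.300.
True-score variance = ρ_C + ρ_A + 2·0.65, so 0.897 = (0.93 + ρ_A + 1.30) / 3.300.
ρ_A = 0.897·3.300 − 0.93 − 1.30 = 0.730.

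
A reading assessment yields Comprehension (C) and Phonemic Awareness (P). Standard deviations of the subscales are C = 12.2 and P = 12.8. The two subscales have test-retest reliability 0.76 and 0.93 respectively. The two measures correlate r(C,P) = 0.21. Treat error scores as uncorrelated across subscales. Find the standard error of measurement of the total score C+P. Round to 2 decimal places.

Var(total) = 312.68 + 65.5872 = 378.267.
True-score variance = 265.49 + 65.5872 = 331.077, so reliability = 0.8752.
Error variance = 378.267 − 331.077 = 47.1904; SEM = √47.1904 = 6.87.

6.87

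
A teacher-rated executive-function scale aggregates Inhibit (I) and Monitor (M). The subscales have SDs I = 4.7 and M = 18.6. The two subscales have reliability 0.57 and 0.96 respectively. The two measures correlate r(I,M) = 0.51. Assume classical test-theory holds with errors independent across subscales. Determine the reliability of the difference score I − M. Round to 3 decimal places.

Var(I−M) = 4.7² + 18.6² − 2·4.7·18.6·0.51 = 368.05 − 89.1684 = 278.882.
With uncorrelated errors the cross-covariances are all true-score covariance, so they carry over unchanged; only the diagonal terms shrink to ρᵢσᵢ².
True-score variance = [4.7²·0.57 + 18.6²·0.96] − 89.1684 = 344.713 − 89.1684 = 255.544.
Reliability = 255.544 / 278.882 = 0.916.

0.916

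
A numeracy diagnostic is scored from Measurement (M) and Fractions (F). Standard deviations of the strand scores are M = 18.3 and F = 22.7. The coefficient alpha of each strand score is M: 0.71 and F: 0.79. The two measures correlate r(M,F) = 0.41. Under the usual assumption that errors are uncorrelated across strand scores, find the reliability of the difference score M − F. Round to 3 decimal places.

Var(M−F) = 18.3² + 22.7² − 2·18.3·22.7·0.41 = 850.18 − 340.636 = 509.544.
Because errors are independent across components, Cov(Tᵢ,Tⱼ) = Cov(Xᵢ,Xⱼ); the off-diagonal part of the true-score variance is the same as above.
True-score variance = [18.3²·0.71 + 22.7²·0.79] − 340.636 = 644.851 − 340.636 = 304.215.
Reliability = 304.215 / 509.544 = 0.597.

0.597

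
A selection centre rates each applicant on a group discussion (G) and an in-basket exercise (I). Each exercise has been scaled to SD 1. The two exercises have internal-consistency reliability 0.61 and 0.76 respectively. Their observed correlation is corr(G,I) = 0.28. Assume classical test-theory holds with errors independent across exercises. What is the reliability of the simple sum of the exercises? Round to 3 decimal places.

Var(G+I) = 2 + 2·[0.28] = 2 + 0.56 = 2.56.
Because errors are independent across components, Cov(Tᵢ,Tⱼ) = Cov(Xᵢ,Xⱼ); the off-diagonal part of the true-score variance is the same as above.
True-score variance = [0.61 + 0.76] + 0.56 = 1.37 + 0.56 = 1.93.
Reliability = 1.93 / 2.56 = 0.754.

0.754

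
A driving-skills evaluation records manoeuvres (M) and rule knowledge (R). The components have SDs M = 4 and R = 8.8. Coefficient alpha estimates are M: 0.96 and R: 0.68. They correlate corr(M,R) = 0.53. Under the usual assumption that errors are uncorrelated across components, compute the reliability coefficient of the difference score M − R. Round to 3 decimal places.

0.547

Var(M−R) = 4² + 8.8² − 2·4·8.8·0.53 = 93.44 − 37.312 = 56.128.
Under uncorrelated errors the observed covariances equal the true-score covariances, so only the own-variance terms attenuate.
True-score variance = [4²·0.96 + 8.8²·0.68] − 37.312 = 68.0192 − 37.312 = 30.7072.
Reliability = 30.7072 / 56.128 = 0.547.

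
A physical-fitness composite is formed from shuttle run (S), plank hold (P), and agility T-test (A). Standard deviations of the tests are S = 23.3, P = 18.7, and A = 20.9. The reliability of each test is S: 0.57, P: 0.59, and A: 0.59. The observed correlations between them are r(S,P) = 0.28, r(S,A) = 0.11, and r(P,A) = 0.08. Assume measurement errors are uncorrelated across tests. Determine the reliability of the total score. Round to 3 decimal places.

0.681

Var(S+P+A) = 23.3² + 18.7² + 20.9² + 2·[23.3·18.7·0.28 + 23.3·20.9·0.11 + 18.7·20.9·0.08] = 1329.39 + 413.664 = 1743.05.
Because errors are independent across components, Cov(Tᵢ,Tⱼ) = Cov(Xᵢ,Xⱼ); the off-diagonal part of the true-score variance is the same as above.
True-score variance = [23.3²·0.57 + 18.7²·0.59 + 20.9²·0.59] + 413.664 = 773.482 + 413.664 = 1187.15.
Reliability = 1187.15 / 1743.05 = 0.681.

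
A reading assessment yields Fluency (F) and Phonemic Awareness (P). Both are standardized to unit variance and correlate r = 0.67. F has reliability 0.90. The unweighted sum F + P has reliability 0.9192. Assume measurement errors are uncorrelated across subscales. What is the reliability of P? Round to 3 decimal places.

Var(F+P) = 2 + 2·0.67 = 3.340.
True-score variance = ρ_F + ρ_P + 2·0.67, so 0.9192 = (0.90 + ρ_P + 1.34) / 3.340.
ρ_P = 0.9192·3.340 − 0.90 − 1.34 = 0.830.

0.830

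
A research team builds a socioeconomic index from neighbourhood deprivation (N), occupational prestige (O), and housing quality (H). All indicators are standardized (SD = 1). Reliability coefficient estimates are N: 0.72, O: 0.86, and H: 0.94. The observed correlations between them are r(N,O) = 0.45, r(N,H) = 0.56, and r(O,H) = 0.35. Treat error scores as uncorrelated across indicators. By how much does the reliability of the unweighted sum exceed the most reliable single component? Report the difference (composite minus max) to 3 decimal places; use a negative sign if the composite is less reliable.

Var(sum) = 3 + 2.72 = 5.72; true-score variance = 2.52 + 2.72 = 5.24; composite reliability = 0.9161.
Max component reliability = 0.9400.
Difference = 0.9161 − 0.9400 = -0.024.

-0.024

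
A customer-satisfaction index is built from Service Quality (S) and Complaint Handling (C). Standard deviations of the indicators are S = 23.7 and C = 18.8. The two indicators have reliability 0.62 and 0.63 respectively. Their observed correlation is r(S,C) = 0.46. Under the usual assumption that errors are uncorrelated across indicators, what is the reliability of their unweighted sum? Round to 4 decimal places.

Var(S+C) = 23.7² + 18.8² + 2·[23.7·18.8·0.46] = 915.13 + 409.915 = 1325.05.
With uncorrelated errors the cross-covariances are all true-score covariance, so they carry over unchanged; only the diagonal terms shrink to ρᵢσᵢ².
True-score variance = [23.7²·0.62 + 18.8²·0.63] + 409.915 = 570.915 + 409.915 = 980.83.
Reliability = 980.83 / 1325.05 = 0.7402.

0.7402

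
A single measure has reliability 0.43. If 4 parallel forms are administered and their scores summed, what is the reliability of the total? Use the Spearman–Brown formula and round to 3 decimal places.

0.751

ρ_k = kρ / (1 + (k−1)ρ) = 4·0.43 / (1 + 3·0.43) = 1.720 / 2.290 = 0.751.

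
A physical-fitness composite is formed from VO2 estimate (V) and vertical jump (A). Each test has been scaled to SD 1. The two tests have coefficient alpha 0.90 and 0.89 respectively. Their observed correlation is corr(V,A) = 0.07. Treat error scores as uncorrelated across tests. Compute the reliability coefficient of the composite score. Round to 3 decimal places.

Var(V+A) = 2 + 2·[0.07] = 2 + 0.14 = 2.14.
Under uncorrelated errors the observed covariances equal the true-score covariances, so only the own-variance terms attenuate.
True-score variance = [0.90 + 0.89] + 0.14 = 1.79 + 0.14 = 1.93.
Reliability = 1.93 / 2.14 = 0.902.

0.902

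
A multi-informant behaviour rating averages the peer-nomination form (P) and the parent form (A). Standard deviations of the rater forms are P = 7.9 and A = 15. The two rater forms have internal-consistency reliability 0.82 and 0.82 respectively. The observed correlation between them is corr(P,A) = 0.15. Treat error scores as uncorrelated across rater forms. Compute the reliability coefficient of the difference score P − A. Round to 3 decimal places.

Var(P−A) = 7.9² + 15² − 2·7.9·15·0.15 = 287.41 − 35.55 = 251.86.
Under uncorrelated errors the observed covariances equal the true-score covariances, so only the own-variance terms attenuate.
True-score variance = [7.9²·0.82 + 15²·0.82] − 35.55 = 235.676 − 35.55 = 200.126.
Reliability = 200.126 / 251.86 = 0.795.

0.795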